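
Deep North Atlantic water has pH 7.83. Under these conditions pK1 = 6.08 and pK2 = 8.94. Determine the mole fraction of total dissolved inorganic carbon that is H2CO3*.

α₀ = 0.0162

α₀ = 1 / (1 + K1/[H⁺] + K1K2/[H⁺]²) = 1 / (1 + 10^+1.75 + 10^+0.64)
   = 1 / (1 + 56.234 + 4.3652) = 1/61.599 = 0.01623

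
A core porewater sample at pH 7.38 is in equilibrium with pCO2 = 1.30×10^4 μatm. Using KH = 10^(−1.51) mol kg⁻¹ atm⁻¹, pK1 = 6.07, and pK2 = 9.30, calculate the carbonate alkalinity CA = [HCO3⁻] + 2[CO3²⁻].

[CO2*] = KH · pCO2 = 10^(−1.51) × 1.30×10^4×10^-6 = 4.017×10^-4 mol/kg
α₀ = 1/(1 + K1/[H⁺] + K1K2/[H⁺]²) = 1/(1 + 10^+1.31 + 10^-0.61) = 0.04616
DIC = [CO2*]/α₀ = 4.017×10^-4 / 0.04616 = 8.703 mmol/kg
CA = (α₁ + 2α₂)·DIC = (0.9425 + 2×0.01133) × 8.703 = 8.40 mmol/kg

CA = 8.40 mmol/kg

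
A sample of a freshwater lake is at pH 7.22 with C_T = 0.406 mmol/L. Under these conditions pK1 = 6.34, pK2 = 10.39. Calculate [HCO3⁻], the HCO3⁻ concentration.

α₁ = 1 / (1 + [H⁺]/K1 + K2/[H⁺]) = 1 / (1 + 10^-0.88 + 10^-3.17)
   = 1 / (1 + 0.13183 + 0.00067608) = 1/1.1325 = 0.8830
[HCO3⁻] = α₁ × DIC = 0.8830 × 0.406 = 0.358 mmol/L

[HCO3⁻] = 0.358 mmol/L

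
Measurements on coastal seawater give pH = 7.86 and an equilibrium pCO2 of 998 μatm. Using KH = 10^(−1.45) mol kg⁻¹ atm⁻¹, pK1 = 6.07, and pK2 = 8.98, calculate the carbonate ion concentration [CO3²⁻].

[CO3²⁻] = 0.166 mmol/kg

[CO2*] = KH · pCO2 = 10^(−1.45) × 998×10^-6 = 3.541×10^-5 mol/kg
α₀ = 1/(1 + K1/[H⁺] + K1K2/[H⁺]²) = 1/(1 + 10^+1.79 + 10^+0.67) = 0.01485
DIC = [CO2*]/α₀ = 3.541×10^-5 / 0.01485 = 2.384 mmol/kg
[CO3²⁻] = α₂·DIC; α₂ = 0.06946, so [CO3²⁻] = 0.06946 × 2.384 = 0.166 mmol/kg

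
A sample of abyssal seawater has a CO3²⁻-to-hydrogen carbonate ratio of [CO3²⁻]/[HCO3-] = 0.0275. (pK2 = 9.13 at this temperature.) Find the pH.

From K2 = [H⁺][CO3²⁻]/[HCO3-]:  pH = pK2 + log₁₀([CO3²⁻]/[HCO3-])
log₁₀(0.0275) = -1.561
pH = 9.13 + (-1.561) = 7.57

pH = 7.57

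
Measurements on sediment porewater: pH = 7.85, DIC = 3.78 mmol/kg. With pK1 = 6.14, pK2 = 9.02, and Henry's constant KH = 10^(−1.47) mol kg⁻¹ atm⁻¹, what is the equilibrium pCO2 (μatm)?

pCO2 = 2000 μatm

α₀ = 1 / (1 + K1/[H⁺] + K1K2/[H⁺]²) = 1 / (1 + 10^+1.71 + 10^+0.54)
   = 1 / (1 + 51.286 + 3.4674) = 1/55.754 = 0.01794
[CO2*] = α₀ × DIC = 0.01794 × 3.78 = 0.06780 mmol/kg
pCO2 = [CO2*]/KH = 6.780×10^-5 / 3.388×10^-2 = 2000 μatm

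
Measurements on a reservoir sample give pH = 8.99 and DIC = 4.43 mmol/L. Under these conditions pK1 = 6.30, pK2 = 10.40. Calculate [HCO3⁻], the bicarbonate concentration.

[HCO3⁻] = 4.26 mmol/L

α₁ = 1 / (1 + [H⁺]/K1 + K2/[H⁺]) = 1 / (1 + 10^-2.69 + 10^-1.41)
   = 1 / (1 + 0.0020417 + 0.038905) = 1/1.0409 = 0.9607
[HCO3⁻] = α₁ × DIC = 0.9607 × 4.43 = 4.26 mmol/L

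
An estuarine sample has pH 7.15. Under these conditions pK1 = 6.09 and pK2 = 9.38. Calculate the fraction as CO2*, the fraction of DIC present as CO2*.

α₀ = 0.0797

α₀ = 1 / (1 + K1/[H⁺] + K1K2/[H⁺]²) = 1 / (1 + 10^+1.06 + 10^-1.17)
   = 1 / (1 + 11.482 + 0.067608) = 1/12.549 = 0.07969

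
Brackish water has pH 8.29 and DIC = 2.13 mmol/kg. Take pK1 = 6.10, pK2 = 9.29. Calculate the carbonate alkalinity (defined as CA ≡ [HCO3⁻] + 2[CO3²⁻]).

CA = 2.31 mmol/kg

CA = [HCO3⁻] + 2[CO3²⁻] = (α₁ + 2α₂)·DIC
At pH 8.29: [H⁺]/K1 = 10^-2.19 = 0.0064565, K2/[H⁺] = 10^-1.00 = 0.10000
α₁ = 1/(1 + 0.0064565 + 0.10000) = 1/1.1065 = 0.9038; α₂ = α₁·K2/[H⁺] = 0.09038
α₁ + 2α₂ = 1.0845
CA = 1.0845 × 2.13 = 2.31 mmol/kg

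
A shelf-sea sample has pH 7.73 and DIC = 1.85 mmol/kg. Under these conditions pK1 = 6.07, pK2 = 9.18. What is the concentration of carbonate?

[CO3²⁻] = 0.0621 mmol/kg

α₂ = 1 / (1 + [H⁺]/K2 + [H⁺]²/(K1K2)) = 1 / (1 + 10^+1.45 + 10^-0.21)
   = 1 / (1 + 28.184 + 0.61660) = 1/29.800 = 0.03356
[CO3²⁻] = α₂ × DIC = 0.03356 × 1.85 = 0.0621 mmol/kg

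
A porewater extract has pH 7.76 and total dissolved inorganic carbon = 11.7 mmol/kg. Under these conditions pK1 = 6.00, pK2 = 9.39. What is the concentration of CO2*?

[CO2*] = 0.195 mmol/kg

α₀ = 1 / (1 + K1/[H⁺] + K1K2/[H⁺]²) = 1 / (1 + 10^+1.76 + 10^+0.13)
   = 1 / (1 + 57.544 + 1.3490) = 1/59.893 = 0.01670
[CO2*] = α₀ × DIC = 0.01670 × 11.7 = 0.195 mmol/kg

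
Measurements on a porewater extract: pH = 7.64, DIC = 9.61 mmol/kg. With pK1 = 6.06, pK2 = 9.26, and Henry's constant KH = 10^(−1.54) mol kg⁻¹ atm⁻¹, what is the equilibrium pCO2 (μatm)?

pCO2 = 8340 μatm

α₀ = 1 / (1 + K1/[H⁺] + K1K2/[H⁺]²) = 1 / (1 + 10^+1.58 + 10^-0.04)
   = 1 / (1 + 38.019 + 0.91201) = 1/39.931 = 0.02504
[CO2*] = α₀ × DIC = 0.02504 × 9.61 = 0.2407 mmol/kg
pCO2 = [CO2*]/KH = 2.407×10^-4 / 2.884×10^-2 = 8340 μatm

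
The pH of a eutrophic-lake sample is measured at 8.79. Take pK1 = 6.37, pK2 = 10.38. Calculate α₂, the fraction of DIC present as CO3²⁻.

α₂ = 0.0250

α₂ = 1 / (1 + [H⁺]/K2 + [H⁺]²/(K1K2)) = 1 / (1 + 10^+1.59 + 10^-0.83)
   = 1 / (1 + 38.905 + 0.14791) = 1/40.052 = 0.02497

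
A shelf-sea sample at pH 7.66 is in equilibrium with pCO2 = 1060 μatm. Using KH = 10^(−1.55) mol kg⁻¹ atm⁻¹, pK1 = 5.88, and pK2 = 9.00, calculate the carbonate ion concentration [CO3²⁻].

[CO3²⁻] = 0.0823 mmol/kg

[CO2*] = KH · pCO2 = 10^(−1.55) × 1060×10^-6 = 2.987×10^-5 mol/kg
α₀ = 1/(1 + K1/[H⁺] + K1K2/[H⁺]²) = 1/(1 + 10^+1.78 + 10^+0.44) = 0.01562
DIC = [CO2*]/α₀ = 2.987×10^-5 / 0.01562 = 1.912 mmol/kg
[CO3²⁻] = α₂·DIC; α₂ = 0.04303, so [CO3²⁻] = 0.04303 × 1.912 = 0.0823 mmol/kg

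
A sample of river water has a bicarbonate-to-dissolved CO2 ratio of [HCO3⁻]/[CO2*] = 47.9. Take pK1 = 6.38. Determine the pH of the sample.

pH = 8.06

From K1 = [H⁺][HCO3⁻]/[CO2*]:  pH = pK1 + log₁₀([HCO3⁻]/[CO2*])
log₁₀(47.9) = +1.680
pH = 6.38 + (+1.680) = 8.06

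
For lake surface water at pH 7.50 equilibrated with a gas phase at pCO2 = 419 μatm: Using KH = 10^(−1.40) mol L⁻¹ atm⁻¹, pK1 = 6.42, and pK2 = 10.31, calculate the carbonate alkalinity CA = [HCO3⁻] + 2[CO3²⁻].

CA = 0.201 mmol/L

[CO2*] = KH · pCO2 = 10^(−1.40) × 419×10^-6 = 1.668×10^-5 mol/L
α₀ = 1/(1 + K1/[H⁺] + K1K2/[H⁺]²) = 1/(1 + 10^+1.08 + 10^-1.73) = 0.07668
DIC = [CO2*]/α₀ = 1.668×10^-5 / 0.07668 = 0.2175 mmol/L
CA = (α₁ + 2α₂)·DIC = (0.9219 + 2×0.001428) × 0.2175 = 0.201 mmol/L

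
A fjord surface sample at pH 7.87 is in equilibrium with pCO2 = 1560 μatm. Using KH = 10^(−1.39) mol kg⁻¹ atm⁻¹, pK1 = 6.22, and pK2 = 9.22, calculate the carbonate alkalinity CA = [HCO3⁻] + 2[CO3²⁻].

CA = 3.09 mmol/kg

[CO2*] = KH · pCO2 = 10^(−1.39) × 1560×10^-6 = 6.355×10^-5 mol/kg
α₀ = 1/(1 + K1/[H⁺] + K1K2/[H⁺]²) = 1/(1 + 10^+1.65 + 10^+0.30) = 0.02098
DIC = [CO2*]/α₀ = 6.355×10^-5 / 0.02098 = 3.029 mmol/kg
CA = (α₁ + 2α₂)·DIC = (0.9372 + 2×0.04186) × 3.029 = 3.09 mmol/kg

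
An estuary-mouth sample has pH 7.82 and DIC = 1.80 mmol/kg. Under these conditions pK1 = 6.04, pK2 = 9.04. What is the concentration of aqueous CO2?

[CO2*] = 0.0277 mmol/kg

α₀ = 1 / (1 + K1/[H⁺] + K1K2/[H⁺]²) = 1 / (1 + 10^+1.78 + 10^+0.56)
   = 1 / (1 + 60.256 + 3.6308) = 1/64.887 = 0.01541
[CO2*] = α₀ × DIC = 0.01541 × 1.80 = 0.0277 mmol/kg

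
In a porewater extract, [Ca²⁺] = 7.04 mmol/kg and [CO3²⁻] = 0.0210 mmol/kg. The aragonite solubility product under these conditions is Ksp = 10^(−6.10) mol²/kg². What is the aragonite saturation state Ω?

Ksp = 10^(−6.10) = 7.943×10^-7
Ω = [Ca²⁺][CO3²⁻]/Ksp = (7.04×10^-3)(0.0210×10^-3) / 7.943×10^-7 = 0.186

Ω = 0.186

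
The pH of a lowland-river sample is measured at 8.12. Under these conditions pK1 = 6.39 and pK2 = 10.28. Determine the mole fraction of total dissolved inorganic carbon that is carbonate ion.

α₂ = 1 / (1 + [H⁺]/K2 + [H⁺]²/(K1K2)) = 1 / (1 + 10^+2.16 + 10^+0.43)
   = 1 / (1 + 144.54 + 2.6915) = 1/148.24 = 0.006746

α₂ = 0.00675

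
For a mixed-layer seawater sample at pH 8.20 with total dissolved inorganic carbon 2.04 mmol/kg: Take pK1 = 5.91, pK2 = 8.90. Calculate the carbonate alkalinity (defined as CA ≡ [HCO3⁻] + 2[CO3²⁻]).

CA = 2.37 mmol/kg

CA = [HCO3⁻] + 2[CO3²⁻] = (α₁ + 2α₂)·DIC
At pH 8.20: [H⁺]/K1 = 10^-2.29 = 0.0051286, K2/[H⁺] = 10^-0.70 = 0.19953
α₁ = 1/(1 + 0.0051286 + 0.19953) = 1/1.2047 = 0.8301; α₂ = α₁·K2/[H⁺] = 0.1656
α₁ + 2α₂ = 1.1614
CA = 1.1614 × 2.04 = 2.37 mmol/kg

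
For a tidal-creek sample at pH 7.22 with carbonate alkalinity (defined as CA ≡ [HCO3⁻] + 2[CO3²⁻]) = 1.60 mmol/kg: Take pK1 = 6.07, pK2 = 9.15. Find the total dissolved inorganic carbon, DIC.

DIC = 1.69 mmol/kg

CA = [HCO3⁻] + 2[CO3²⁻] = (α₁ + 2α₂)·DIC
At pH 7.22: [H⁺]/K1 = 10^-1.15 = 0.070795, K2/[H⁺] = 10^-1.93 = 0.011749
α₁ = 1/(1 + 0.070795 + 0.011749) = 1/1.0825 = 0.9238; α₂ = α₁·K2/[H⁺] = 0.01085
α₁ + 2α₂ = 0.9455
DIC = CA / (α₁ + 2α₂) = 1.60 / 0.9455 = 1.69 mmol/kg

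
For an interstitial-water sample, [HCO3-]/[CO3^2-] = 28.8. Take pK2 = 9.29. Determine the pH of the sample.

pH = 7.83

From K2 = [H⁺][CO3^2-]/[HCO3-]:  pH = pK2 − log₁₀([HCO3-]/[CO3^2-])
log₁₀(28.8) = +1.459
pH = 9.29 − (+1.459) = 7.83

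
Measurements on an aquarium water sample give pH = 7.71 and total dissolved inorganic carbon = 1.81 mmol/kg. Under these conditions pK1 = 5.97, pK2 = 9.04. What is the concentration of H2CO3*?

α₀ = 1 / (1 + K1/[H⁺] + K1K2/[H⁺]²) = 1 / (1 + 10^+1.74 + 10^+0.41)
   = 1 / (1 + 54.954 + 2.5704) = 1/58.524 = 0.01709
[CO2*] = α₀ × DIC = 0.01709 × 1.81 = 0.0309 mmol/kg

[CO2*] = 0.0309 mmol/kg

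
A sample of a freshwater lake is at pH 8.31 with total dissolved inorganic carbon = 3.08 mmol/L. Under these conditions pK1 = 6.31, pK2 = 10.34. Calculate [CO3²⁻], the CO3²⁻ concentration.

α₂ = 1 / (1 + [H⁺]/K2 + [H⁺]²/(K1K2)) = 1 / (1 + 10^+2.03 + 10^+0.03)
   = 1 / (1 + 107.15 + 1.0715) = 1/109.22 = 0.009156
[CO3²⁻] = α₂ × DIC = 0.009156 × 3.08 = 0.0282 mmol/L

[CO3²⁻] = 0.0282 mmol/L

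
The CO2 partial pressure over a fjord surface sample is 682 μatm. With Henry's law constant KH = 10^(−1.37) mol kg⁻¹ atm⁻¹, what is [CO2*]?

KH = 10^(−1.37) = 4.266×10^-2 mol kg⁻¹ atm⁻¹
[CO2*] = KH · pCO2 = 4.266×10^-2 × 682×10^-6 atm = 2.91×10^-5 mol/kg

[CO2*] = 29.1 μmol/kg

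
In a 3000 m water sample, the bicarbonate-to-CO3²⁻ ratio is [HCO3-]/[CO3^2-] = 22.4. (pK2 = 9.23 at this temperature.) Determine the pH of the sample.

From K2 = [H⁺][CO3^2-]/[HCO3-]:  pH = pK2 − log₁₀([HCO3-]/[CO3^2-])
log₁₀(22.4) = +1.350
pH = 9.23 − (+1.350) = 7.88

pH = 7.88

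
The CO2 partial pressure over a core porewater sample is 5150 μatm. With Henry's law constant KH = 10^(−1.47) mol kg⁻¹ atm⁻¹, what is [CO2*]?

KH = 10^(−1.47) = 3.388×10^-2 mol kg⁻¹ atm⁻¹
[CO2*] = KH · pCO2 = 3.388×10^-2 × 5150×10^-6 atm = 1.75×10^-4 mol/kg

[CO2*] = 175 μmol/kg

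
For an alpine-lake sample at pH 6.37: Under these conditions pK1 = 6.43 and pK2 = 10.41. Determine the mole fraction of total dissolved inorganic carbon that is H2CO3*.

α₀ = 1 / (1 + K1/[H⁺] + K1K2/[H⁺]²) = 1 / (1 + 10^-0.06 + 10^-4.10)
   = 1 / (1 + 0.87096 + 7.9433×10^-5) = 1/1.8710 = 0.5345

α₀ = 0.534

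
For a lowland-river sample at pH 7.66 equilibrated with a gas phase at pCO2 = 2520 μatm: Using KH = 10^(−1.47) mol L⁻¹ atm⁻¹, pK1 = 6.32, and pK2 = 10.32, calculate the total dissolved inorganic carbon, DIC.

DIC = 1.96 mmol/L

[CO2*] = KH · pCO2 = 10^(−1.47) × 2520×10^-6 = 8.539×10^-5 mol/L
α₀ = 1/(1 + K1/[H⁺] + K1K2/[H⁺]²) = 1/(1 + 10^+1.34 + 10^-1.32) = 0.04362
DIC = [CO2*]/α₀ = 8.539×10^-5 / 0.04362 = 1.96 mmol/L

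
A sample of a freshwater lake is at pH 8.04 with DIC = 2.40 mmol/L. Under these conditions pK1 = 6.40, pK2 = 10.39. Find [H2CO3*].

[CO2*] = 0.0535 mmol/L

α₀ = 1 / (1 + K1/[H⁺] + K1K2/[H⁺]²) = 1 / (1 + 10^+1.64 + 10^-0.71)
   = 1 / (1 + 43.652 + 0.19498) = 1/44.847 = 0.02230
[CO2*] = α₀ × DIC = 0.02230 × 2.40 = 0.0535 mmol/L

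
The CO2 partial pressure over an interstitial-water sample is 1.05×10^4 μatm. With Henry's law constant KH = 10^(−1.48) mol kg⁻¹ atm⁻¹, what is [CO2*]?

KH = 10^(−1.48) = 3.311×10^-2 mol kg⁻¹ atm⁻¹
[CO2*] = KH · pCO2 = 3.311×10^-2 × 1.05×10^4×10^-6 atm = 3.48×10^-4 mol/kg

[CO2*] = 348 μmol/kg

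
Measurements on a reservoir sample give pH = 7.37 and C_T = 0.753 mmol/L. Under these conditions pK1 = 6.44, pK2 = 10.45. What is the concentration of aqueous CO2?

α₀ = 1 / (1 + K1/[H⁺] + K1K2/[H⁺]²) = 1 / (1 + 10^+0.93 + 10^-2.15)
   = 1 / (1 + 8.5114 + 0.0070795) = 1/9.5185 = 0.1051
[CO2*] = α₀ × DIC = 0.1051 × 0.753 = 0.0791 mmol/L

[CO2*] = 0.0791 mmol/L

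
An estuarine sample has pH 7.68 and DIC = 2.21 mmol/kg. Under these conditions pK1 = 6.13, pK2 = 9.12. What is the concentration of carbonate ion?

[CO3²⁻] = 0.0754 mmol/kg

α₂ = 1 / (1 + [H⁺]/K2 + [H⁺]²/(K1K2)) = 1 / (1 + 10^+1.44 + 10^-0.11)
   = 1 / (1 + 27.542 + 0.77625) = 1/29.319 = 0.03411
[CO3²⁻] = α₂ × DIC = 0.03411 × 2.21 = 0.0754 mmol/kg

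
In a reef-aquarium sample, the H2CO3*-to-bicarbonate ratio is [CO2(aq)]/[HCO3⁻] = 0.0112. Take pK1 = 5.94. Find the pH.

From K1 = [H⁺][HCO3⁻]/[CO2(aq)]:  pH = pK1 − log₁₀([CO2(aq)]/[HCO3⁻])
log₁₀(0.0112) = -1.951
pH = 5.94 − (-1.951) = 7.89

pH = 7.89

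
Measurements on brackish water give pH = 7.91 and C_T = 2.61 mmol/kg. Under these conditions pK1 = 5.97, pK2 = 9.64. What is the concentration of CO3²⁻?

[CO3²⁻] = 0.0472 mmol/kg

α₂ = 1 / (1 + [H⁺]/K2 + [H⁺]²/(K1K2)) = 1 / (1 + 10^+1.73 + 10^-0.21)
   = 1 / (1 + 53.703 + 0.61660) = 1/55.320 = 0.01808
[CO3²⁻] = α₂ × DIC = 0.01808 × 2.61 = 0.0472 mmol/kg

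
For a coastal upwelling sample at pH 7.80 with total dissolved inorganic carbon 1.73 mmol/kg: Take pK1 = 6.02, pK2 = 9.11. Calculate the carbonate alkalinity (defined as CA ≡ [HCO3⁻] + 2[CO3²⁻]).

CA = 1.78 mmol/kg

CA = [HCO3⁻] + 2[CO3²⁻] = (α₁ + 2α₂)·DIC
At pH 7.80: [H⁺]/K1 = 10^-1.78 = 0.016596, K2/[H⁺] = 10^-1.31 = 0.048978
α₁ = 1/(1 + 0.016596 + 0.048978) = 1/1.0656 = 0.9385; α₂ = α₁·K2/[H⁺] = 0.04596
α₁ + 2α₂ = 1.0304
CA = 1.0304 × 1.73 = 1.78 mmol/kg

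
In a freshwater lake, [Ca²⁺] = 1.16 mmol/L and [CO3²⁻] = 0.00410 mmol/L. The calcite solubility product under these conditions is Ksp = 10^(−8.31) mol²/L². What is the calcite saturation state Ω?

Ω = 0.971

Ksp = 10^(−8.31) = 4.898×10^-9
Ω = [Ca²⁺][CO3²⁻]/Ksp = (1.16×10^-3)(0.00410×10^-3) / 4.898×10^-9 = 0.971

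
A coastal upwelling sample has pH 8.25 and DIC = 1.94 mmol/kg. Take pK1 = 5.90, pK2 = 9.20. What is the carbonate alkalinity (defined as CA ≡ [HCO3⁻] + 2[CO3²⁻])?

CA = [HCO3⁻] + 2[CO3²⁻] = (α₁ + 2α₂)·DIC
At pH 8.25: [H⁺]/K1 = 10^-2.35 = 0.0044668, K2/[H⁺] = 10^-0.95 = 0.11220
α₁ = 1/(1 + 0.0044668 + 0.11220) = 1/1.1167 = 0.8955; α₂ = α₁·K2/[H⁺] = 0.1005
α₁ + 2α₂ = 1.0965
CA = 1.0965 × 1.94 = 2.13 mmol/kg

CA = 2.13 mmol/kg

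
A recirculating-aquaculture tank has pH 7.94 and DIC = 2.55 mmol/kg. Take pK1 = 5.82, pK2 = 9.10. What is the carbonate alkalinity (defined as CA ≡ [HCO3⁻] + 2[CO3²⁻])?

CA = [HCO3⁻] + 2[CO3²⁻] = (α₁ + 2α₂)·DIC
At pH 7.94: [H⁺]/K1 = 10^-2.12 = 0.0075858, K2/[H⁺] = 10^-1.16 = 0.069183
α₁ = 1/(1 + 0.0075858 + 0.069183) = 1/1.0768 = 0.9287; α₂ = α₁·K2/[H⁺] = 0.06425
α₁ + 2α₂ = 1.0572
CA = 1.0572 × 2.55 = 2.70 mmol/kg

CA = 2.70 mmol/kg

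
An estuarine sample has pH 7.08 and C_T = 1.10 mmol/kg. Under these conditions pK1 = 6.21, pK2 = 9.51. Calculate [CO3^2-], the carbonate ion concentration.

α₂ = 1 / (1 + [H⁺]/K2 + [H⁺]²/(K1K2)) = 1 / (1 + 10^+2.43 + 10^+1.56)
   = 1 / (1 + 269.15 + 36.308) = 1/306.46 = 0.003263
[CO3²⁻] = α₂ × DIC = 0.003263 × 1.10 = 0.00359 mmol/kg = 3.59 μmol/kg

[CO3²⁻] = 3.59 μmol/kg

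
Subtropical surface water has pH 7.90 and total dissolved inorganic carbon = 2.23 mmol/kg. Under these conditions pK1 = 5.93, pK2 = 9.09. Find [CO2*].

α₀ = 1 / (1 + K1/[H⁺] + K1K2/[H⁺]²) = 1 / (1 + 10^+1.97 + 10^+0.78)
   = 1 / (1 + 93.325 + 6.0256) = 1/100.35 = 0.009965
[CO2*] = α₀ × DIC = 0.009965 × 2.23 = 0.0222 mmol/kg

[CO2*] = 0.0222 mmol/kg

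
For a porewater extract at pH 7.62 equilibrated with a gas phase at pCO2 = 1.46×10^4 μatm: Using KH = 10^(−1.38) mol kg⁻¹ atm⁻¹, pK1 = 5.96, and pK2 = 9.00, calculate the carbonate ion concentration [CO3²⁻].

[CO3²⁻] = 1.16 mmol/kg

[CO2*] = KH · pCO2 = 10^(−1.38) × 1.46×10^4×10^-6 = 6.086×10^-4 mol/kg
α₀ = 1/(1 + K1/[H⁺] + K1K2/[H⁺]²) = 1/(1 + 10^+1.66 + 10^+0.28) = 0.02057
DIC = [CO2*]/α₀ = 6.086×10^-4 / 0.02057 = 29.59 mmol/kg
[CO3²⁻] = α₂·DIC; α₂ = 0.03920, so [CO3²⁻] = 0.03920 × 29.59 = 1.16 mmol/kg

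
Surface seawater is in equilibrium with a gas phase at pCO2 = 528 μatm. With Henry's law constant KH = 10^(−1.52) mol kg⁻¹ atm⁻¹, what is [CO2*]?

KH = 10^(−1.52) = 3.020×10^-2 mol kg⁻¹ atm⁻¹
[CO2*] = KH · pCO2 = 3.020×10^-2 × 528×10^-6 atm = 1.59×10^-5 mol/kg

[CO2*] = 15.9 μmol/kg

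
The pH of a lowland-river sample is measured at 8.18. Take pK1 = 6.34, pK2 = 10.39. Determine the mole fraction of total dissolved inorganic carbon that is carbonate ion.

α₂ = 0.00604

α₂ = 1 / (1 + [H⁺]/K2 + [H⁺]²/(K1K2)) = 1 / (1 + 10^+2.21 + 10^+0.37)
   = 1 / (1 + 162.18 + 2.3442) = 1/165.53 = 0.006041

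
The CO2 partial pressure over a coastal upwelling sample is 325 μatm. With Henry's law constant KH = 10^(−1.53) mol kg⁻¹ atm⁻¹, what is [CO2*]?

[CO2*] = 9.59 μmol/kg

KH = 10^(−1.53) = 2.951×10^-2 mol kg⁻¹ atm⁻¹
[CO2*] = KH · pCO2 = 2.951×10^-2 × 325×10^-6 atm = 9.59×10^-6 mol/kg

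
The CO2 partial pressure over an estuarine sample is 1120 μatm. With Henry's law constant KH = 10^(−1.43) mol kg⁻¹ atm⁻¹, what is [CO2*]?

KH = 10^(−1.43) = 3.715×10^-2 mol kg⁻¹ atm⁻¹
[CO2*] = KH · pCO2 = 3.715×10^-2 × 1120×10^-6 atm = 4.16×10^-5 mol/kg

[CO2*] = 41.6 μmol/kg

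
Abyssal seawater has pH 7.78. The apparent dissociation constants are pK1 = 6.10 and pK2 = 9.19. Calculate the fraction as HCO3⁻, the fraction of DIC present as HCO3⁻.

α₁ = 1 / (1 + [H⁺]/K1 + K2/[H⁺]) = 1 / (1 + 10^-1.68 + 10^-1.41)
   = 1 / (1 + 0.020893 + 0.038905) = 1/1.0598 = 0.9436

α₁ = 0.944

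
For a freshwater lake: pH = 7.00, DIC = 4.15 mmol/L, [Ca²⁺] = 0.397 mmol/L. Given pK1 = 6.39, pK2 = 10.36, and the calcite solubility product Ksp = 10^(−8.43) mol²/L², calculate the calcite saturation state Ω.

Ω = 0.155

α₂ = 1 / (1 + [H⁺]/K2 + [H⁺]²/(K1K2)) = 1 / (1 + 10^+3.36 + 10^+2.75)
   = 1 / (1 + 2290.9 + 562.34) = 1/2854.2 = 0.0003504
[CO3²⁻] = α₂ × DIC = 0.0003504 × 4.15 = 0.001454 mmol/L = 1.454 μmol/L
Ksp = 10^(−8.43) = 3.715×10^-9
Ω = [Ca²⁺][CO3²⁻]/Ksp = (0.397×10^-3)(1.454×10^-6) / 3.715×10^-9 = 0.155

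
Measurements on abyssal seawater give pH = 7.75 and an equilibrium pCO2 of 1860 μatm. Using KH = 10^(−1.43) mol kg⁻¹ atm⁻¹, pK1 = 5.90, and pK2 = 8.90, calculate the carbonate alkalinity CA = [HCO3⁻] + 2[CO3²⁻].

CA = 5.58 mmol/kg

[CO2*] = KH · pCO2 = 10^(−1.43) × 1860×10^-6 = 6.911×10^-5 mol/kg
α₀ = 1/(1 + K1/[H⁺] + K1K2/[H⁺]²) = 1/(1 + 10^+1.85 + 10^+0.70) = 0.01302
DIC = [CO2*]/α₀ = 6.911×10^-5 / 0.01302 = 5.308 mmol/kg
CA = (α₁ + 2α₂)·DIC = (0.9217 + 2×0.06525) × 5.308 = 5.58 mmol/kg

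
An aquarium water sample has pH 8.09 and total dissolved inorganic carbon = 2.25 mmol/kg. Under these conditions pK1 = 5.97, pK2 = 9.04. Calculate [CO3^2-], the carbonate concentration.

α₂ = 1 / (1 + [H⁺]/K2 + [H⁺]²/(K1K2)) = 1 / (1 + 10^+0.95 + 10^-1.17)
   = 1 / (1 + 8.9125 + 0.067608) = 1/9.9801 = 0.1002
[CO3²⁻] = α₂ × DIC = 0.1002 × 2.25 = 0.225 mmol/kg

[CO3²⁻] = 0.225 mmol/kg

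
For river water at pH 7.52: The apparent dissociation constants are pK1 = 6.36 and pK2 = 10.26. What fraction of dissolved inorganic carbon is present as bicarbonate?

α₁ = 0.934

α₁ = 1 / (1 + [H⁺]/K1 + K2/[H⁺]) = 1 / (1 + 10^-1.16 + 10^-2.74)
   = 1 / (1 + 0.069183 + 0.0018197) = 1/1.0710 = 0.9337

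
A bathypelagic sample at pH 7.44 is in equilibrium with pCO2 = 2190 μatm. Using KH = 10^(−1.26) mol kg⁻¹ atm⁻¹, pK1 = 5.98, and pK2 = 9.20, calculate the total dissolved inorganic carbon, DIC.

DIC = 3.65 mmol/kg

[CO2*] = KH · pCO2 = 10^(−1.26) × 2190×10^-6 = 1.203×10^-4 mol/kg
α₀ = 1/(1 + K1/[H⁺] + K1K2/[H⁺]²) = 1/(1 + 10^+1.46 + 10^-0.30) = 0.03296
DIC = [CO2*]/α₀ = 1.203×10^-4 / 0.03296 = 3.65 mmol/kg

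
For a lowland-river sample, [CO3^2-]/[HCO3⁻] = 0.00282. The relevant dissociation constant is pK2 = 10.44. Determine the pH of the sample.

pH = 7.89

From K2 = [H⁺][CO3^2-]/[HCO3⁻]:  pH = pK2 + log₁₀([CO3^2-]/[HCO3⁻])
log₁₀(0.00282) = -2.550
pH = 10.44 + (-2.550) = 7.89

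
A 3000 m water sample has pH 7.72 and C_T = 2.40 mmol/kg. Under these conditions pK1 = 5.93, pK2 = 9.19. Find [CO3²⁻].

α₂ = 1 / (1 + [H⁺]/K2 + [H⁺]²/(K1K2)) = 1 / (1 + 10^+1.47 + 10^-0.32)
   = 1 / (1 + 29.512 + 0.47863) = 1/30.991 = 0.03227
[CO3²⁻] = α₂ × DIC = 0.03227 × 2.40 = 0.0774 mmol/kg

[CO3²⁻] = 0.0774 mmol/kg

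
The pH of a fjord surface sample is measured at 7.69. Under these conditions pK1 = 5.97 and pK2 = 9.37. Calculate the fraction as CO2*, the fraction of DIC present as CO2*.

α₀ = 0.0183

α₀ = 1 / (1 + K1/[H⁺] + K1K2/[H⁺]²) = 1 / (1 + 10^+1.72 + 10^+0.04)
   = 1 / (1 + 52.481 + 1.0965) = 1/54.577 = 0.01832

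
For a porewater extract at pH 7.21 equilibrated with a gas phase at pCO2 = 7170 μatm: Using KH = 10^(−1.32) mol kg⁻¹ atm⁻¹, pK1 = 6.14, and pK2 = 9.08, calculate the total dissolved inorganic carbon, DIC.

[CO2*] = KH · pCO2 = 10^(−1.32) × 7170×10^-6 = 3.432×10^-4 mol/kg
α₀ = 1/(1 + K1/[H⁺] + K1K2/[H⁺]²) = 1/(1 + 10^+1.07 + 10^-0.80) = 0.07747
DIC = [CO2*]/α₀ = 3.432×10^-4 / 0.07747 = 4.43 mmol/kg

DIC = 4.43 mmol/kg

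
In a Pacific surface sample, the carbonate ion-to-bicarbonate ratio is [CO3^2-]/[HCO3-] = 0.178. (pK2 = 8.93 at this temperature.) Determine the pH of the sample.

pH = 8.18

From K2 = [H⁺][CO3^2-]/[HCO3-]:  pH = pK2 + log₁₀([CO3^2-]/[HCO3-])
log₁₀(0.178) = -0.750
pH = 8.93 + (-0.750) = 8.18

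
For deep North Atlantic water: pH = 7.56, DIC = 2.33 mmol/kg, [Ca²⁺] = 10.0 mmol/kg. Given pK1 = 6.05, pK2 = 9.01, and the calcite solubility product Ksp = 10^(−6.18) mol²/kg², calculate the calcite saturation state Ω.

Ω = 1.17

α₂ = 1 / (1 + [H⁺]/K2 + [H⁺]²/(K1K2)) = 1 / (1 + 10^+1.45 + 10^-0.06)
   = 1 / (1 + 28.184 + 0.87096) = 1/30.055 = 0.03327
[CO3²⁻] = α₂ × DIC = 0.03327 × 2.33 = 0.07753 mmol/kg
Ksp = 10^(−6.18) = 6.607×10^-7
Ω = [Ca²⁺][CO3²⁻]/Ksp = (10.0×10^-3)(7.753×10^-5) / 6.607×10^-7 = 1.17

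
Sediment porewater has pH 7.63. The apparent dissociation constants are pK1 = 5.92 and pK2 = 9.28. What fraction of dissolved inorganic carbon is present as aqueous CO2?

α₀ = 0.0187

α₀ = 1 / (1 + K1/[H⁺] + K1K2/[H⁺]²) = 1 / (1 + 10^+1.71 + 10^+0.06)
   = 1 / (1 + 51.286 + 1.1482) = 1/53.434 = 0.01871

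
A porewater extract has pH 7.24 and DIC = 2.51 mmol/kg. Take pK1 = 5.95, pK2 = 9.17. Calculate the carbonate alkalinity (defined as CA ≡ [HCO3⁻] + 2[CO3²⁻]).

CA = [HCO3⁻] + 2[CO3²⁻] = (α₁ + 2α₂)·DIC
At pH 7.24: [H⁺]/K1 = 10^-1.29 = 0.051286, K2/[H⁺] = 10^-1.93 = 0.011749
α₁ = 1/(1 + 0.051286 + 0.011749) = 1/1.0630 = 0.9407; α₂ = α₁·K2/[H⁺] = 0.01105
α₁ + 2α₂ = 0.9628
CA = 0.9628 × 2.51 = 2.42 mmol/kg

CA = 2.42 mmol/kg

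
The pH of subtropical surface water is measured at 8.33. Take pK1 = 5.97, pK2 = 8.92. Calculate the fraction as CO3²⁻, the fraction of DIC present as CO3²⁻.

α₂ = 0.204

α₂ = 1 / (1 + [H⁺]/K2 + [H⁺]²/(K1K2)) = 1 / (1 + 10^+0.59 + 10^-1.77)
   = 1 / (1 + 3.8905 + 0.016982) = 1/4.9074 = 0.2038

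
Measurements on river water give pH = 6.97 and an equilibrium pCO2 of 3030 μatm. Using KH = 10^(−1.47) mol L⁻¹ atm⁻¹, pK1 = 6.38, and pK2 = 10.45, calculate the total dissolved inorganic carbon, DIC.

DIC = 0.502 mmol/L

[CO2*] = KH · pCO2 = 10^(−1.47) × 3030×10^-6 = 1.027×10^-4 mol/L
α₀ = 1/(1 + K1/[H⁺] + K1K2/[H⁺]²) = 1/(1 + 10^+0.59 + 10^-2.89) = 0.2044
DIC = [CO2*]/α₀ = 1.027×10^-4 / 0.2044 = 0.502 mmol/L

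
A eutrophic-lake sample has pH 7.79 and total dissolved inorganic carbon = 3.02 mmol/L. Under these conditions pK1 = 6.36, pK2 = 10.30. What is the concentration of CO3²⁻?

[CO3²⁻] = 8.97 μmol/L

α₂ = 1 / (1 + [H⁺]/K2 + [H⁺]²/(K1K2)) = 1 / (1 + 10^+2.51 + 10^+1.08)
   = 1 / (1 + 323.59 + 12.023) = 1/336.62 = 0.002971
[CO3²⁻] = α₂ × DIC = 0.002971 × 3.02 = 0.00897 mmol/L = 8.97 μmol/L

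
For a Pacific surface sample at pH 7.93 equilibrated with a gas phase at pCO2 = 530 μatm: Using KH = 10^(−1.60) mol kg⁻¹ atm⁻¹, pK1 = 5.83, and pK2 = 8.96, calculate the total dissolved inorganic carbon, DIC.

DIC = 1.85 mmol/kg

[CO2*] = KH · pCO2 = 10^(−1.60) × 530×10^-6 = 1.331×10^-5 mol/kg
α₀ = 1/(1 + K1/[H⁺] + K1K2/[H⁺]²) = 1/(1 + 10^+2.10 + 10^+1.07) = 0.007213
DIC = [CO2*]/α₀ = 1.331×10^-5 / 0.007213 = 1.85 mmol/kg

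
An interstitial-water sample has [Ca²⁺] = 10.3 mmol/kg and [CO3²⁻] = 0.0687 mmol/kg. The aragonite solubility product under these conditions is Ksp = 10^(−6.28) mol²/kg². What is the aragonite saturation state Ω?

Ω = 1.35

Ksp = 10^(−6.28) = 5.248×10^-7
Ω = [Ca²⁺][CO3²⁻]/Ksp = (10.3×10^-3)(0.0687×10^-3) / 5.248×10^-7 = 1.35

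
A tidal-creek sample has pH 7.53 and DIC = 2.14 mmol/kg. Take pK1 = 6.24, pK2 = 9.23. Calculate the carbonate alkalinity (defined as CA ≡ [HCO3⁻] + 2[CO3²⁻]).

CA = 2.08 mmol/kg

CA = [HCO3⁻] + 2[CO3²⁻] = (α₁ + 2α₂)·DIC
At pH 7.53: [H⁺]/K1 = 10^-1.29 = 0.051286, K2/[H⁺] = 10^-1.70 = 0.019953
α₁ = 1/(1 + 0.051286 + 0.019953) = 1/1.0712 = 0.9335; α₂ = α₁·K2/[H⁺] = 0.01863
α₁ + 2α₂ = 0.9708
CA = 0.9708 × 2.14 = 2.08 mmol/kg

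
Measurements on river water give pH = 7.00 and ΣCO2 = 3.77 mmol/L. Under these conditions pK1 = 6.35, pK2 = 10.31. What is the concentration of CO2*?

[CO2*] = 0.689 mmol/L

α₀ = 1 / (1 + K1/[H⁺] + K1K2/[H⁺]²) = 1 / (1 + 10^+0.65 + 10^-2.66)
   = 1 / (1 + 4.4668 + 0.0021878) = 1/5.4690 = 0.1828
[CO2*] = α₀ × DIC = 0.1828 × 3.77 = 0.689 mmol/L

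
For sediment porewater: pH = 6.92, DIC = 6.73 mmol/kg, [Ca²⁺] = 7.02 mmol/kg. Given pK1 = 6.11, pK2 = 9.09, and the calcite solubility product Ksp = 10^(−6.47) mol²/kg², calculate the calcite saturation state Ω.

α₂ = 1 / (1 + [H⁺]/K2 + [H⁺]²/(K1K2)) = 1 / (1 + 10^+2.17 + 10^+1.36)
   = 1 / (1 + 147.91 + 22.909) = 1/171.82 = 0.005820
[CO3²⁻] = α₂ × DIC = 0.005820 × 6.73 = 0.03917 mmol/kg
Ksp = 10^(−6.47) = 3.388×10^-7
Ω = [Ca²⁺][CO3²⁻]/Ksp = (7.02×10^-3)(3.917×10^-5) / 3.388×10^-7 = 0.811

Ω = 0.811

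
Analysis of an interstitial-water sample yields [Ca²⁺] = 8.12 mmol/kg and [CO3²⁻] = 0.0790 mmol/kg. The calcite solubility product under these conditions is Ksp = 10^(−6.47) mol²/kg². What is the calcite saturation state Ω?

Ω = 1.89

Ksp = 10^(−6.47) = 3.388×10^-7
Ω = [Ca²⁺][CO3²⁻]/Ksp = (8.12×10^-3)(0.0790×10^-3) / 3.388×10^-7 = 1.89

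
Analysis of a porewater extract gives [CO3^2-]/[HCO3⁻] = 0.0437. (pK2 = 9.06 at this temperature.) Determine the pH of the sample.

pH = 7.70

From K2 = [H⁺][CO3^2-]/[HCO3⁻]:  pH = pK2 + log₁₀([CO3^2-]/[HCO3⁻])
log₁₀(0.0437) = -1.360
pH = 9.06 + (-1.360) = 7.70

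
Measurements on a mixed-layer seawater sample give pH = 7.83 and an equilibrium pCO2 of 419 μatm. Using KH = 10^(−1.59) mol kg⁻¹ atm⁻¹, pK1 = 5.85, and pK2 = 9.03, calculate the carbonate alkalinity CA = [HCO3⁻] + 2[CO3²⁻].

CA = 1.16 mmol/kg

[CO2*] = KH · pCO2 = 10^(−1.59) × 419×10^-6 = 1.077×10^-5 mol/kg
α₀ = 1/(1 + K1/[H⁺] + K1K2/[H⁺]²) = 1/(1 + 10^+1.98 + 10^+0.78) = 0.009754
DIC = [CO2*]/α₀ = 1.077×10^-5 / 0.009754 = 1.104 mmol/kg
CA = (α₁ + 2α₂)·DIC = (0.9315 + 2×0.05877) × 1.104 = 1.16 mmol/kg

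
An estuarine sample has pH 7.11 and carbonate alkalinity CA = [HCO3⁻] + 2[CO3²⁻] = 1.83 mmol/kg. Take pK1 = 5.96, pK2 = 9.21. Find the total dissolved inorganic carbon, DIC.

CA = [HCO3⁻] + 2[CO3²⁻] = (α₁ + 2α₂)·DIC
At pH 7.11: [H⁺]/K1 = 10^-1.15 = 0.070795, K2/[H⁺] = 10^-2.10 = 0.0079433
α₁ = 1/(1 + 0.070795 + 0.0079433) = 1/1.0787 = 0.9270; α₂ = α₁·K2/[H⁺] = 0.007363
α₁ + 2α₂ = 0.9417
DIC = CA / (α₁ + 2α₂) = 1.83 / 0.9417 = 1.94 mmol/kg

DIC = 1.94 mmol/kg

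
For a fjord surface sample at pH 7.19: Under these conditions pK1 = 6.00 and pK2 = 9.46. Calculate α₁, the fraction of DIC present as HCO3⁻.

α₁ = 0.935

α₁ = 1 / (1 + [H⁺]/K1 + K2/[H⁺]) = 1 / (1 + 10^-1.19 + 10^-2.27)
   = 1 / (1 + 0.064565 + 0.0053703) = 1/1.0699 = 0.9346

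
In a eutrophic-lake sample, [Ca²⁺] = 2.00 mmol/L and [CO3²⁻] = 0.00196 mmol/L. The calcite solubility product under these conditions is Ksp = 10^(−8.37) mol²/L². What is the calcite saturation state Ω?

Ω = 0.919

Ksp = 10^(−8.37) = 4.266×10^-9
Ω = [Ca²⁺][CO3²⁻]/Ksp = (2.00×10^-3)(0.00196×10^-3) / 4.266×10^-9 = 0.919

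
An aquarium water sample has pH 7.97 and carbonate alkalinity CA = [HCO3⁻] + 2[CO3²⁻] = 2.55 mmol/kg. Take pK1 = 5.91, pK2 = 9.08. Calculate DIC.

DIC = 2.40 mmol/kg

CA = [HCO3⁻] + 2[CO3²⁻] = (α₁ + 2α₂)·DIC
At pH 7.97: [H⁺]/K1 = 10^-2.06 = 0.0087096, K2/[H⁺] = 10^-1.11 = 0.077625
α₁ = 1/(1 + 0.0087096 + 0.077625) = 1/1.0863 = 0.9205; α₂ = α₁·K2/[H⁺] = 0.07146
α₁ + 2α₂ = 1.0634
DIC = CA / (α₁ + 2α₂) = 2.55 / 1.0634 = 2.40 mmol/kg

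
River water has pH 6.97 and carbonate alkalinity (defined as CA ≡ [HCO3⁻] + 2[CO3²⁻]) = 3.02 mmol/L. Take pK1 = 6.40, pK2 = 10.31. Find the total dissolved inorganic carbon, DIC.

DIC = 3.83 mmol/L

CA = [HCO3⁻] + 2[CO3²⁻] = (α₁ + 2α₂)·DIC
At pH 6.97: [H⁺]/K1 = 10^-0.57 = 0.26915, K2/[H⁺] = 10^-3.34 = 0.00045709
α₁ = 1/(1 + 0.26915 + 0.00045709) = 1/1.2696 = 0.7876; α₂ = α₁·K2/[H⁺] = 0.0003600
α₁ + 2α₂ = 0.7884
DIC = CA / (α₁ + 2α₂) = 3.02 / 0.7884 = 3.83 mmol/L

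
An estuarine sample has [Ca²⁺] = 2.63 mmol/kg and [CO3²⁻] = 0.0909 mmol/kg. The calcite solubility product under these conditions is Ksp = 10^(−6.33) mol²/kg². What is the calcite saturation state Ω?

Ksp = 10^(−6.33) = 4.677×10^-7
Ω = [Ca²⁺][CO3²⁻]/Ksp = (2.63×10^-3)(0.0909×10^-3) / 4.677×10^-7 = 0.511

Ω = 0.511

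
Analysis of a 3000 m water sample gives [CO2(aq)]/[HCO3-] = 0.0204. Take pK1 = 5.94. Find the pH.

From K1 = [H⁺][HCO3-]/[CO2(aq)]:  pH = pK1 − log₁₀([CO2(aq)]/[HCO3-])
log₁₀(0.0204) = -1.690
pH = 5.94 − (-1.690) = 7.63

pH = 7.63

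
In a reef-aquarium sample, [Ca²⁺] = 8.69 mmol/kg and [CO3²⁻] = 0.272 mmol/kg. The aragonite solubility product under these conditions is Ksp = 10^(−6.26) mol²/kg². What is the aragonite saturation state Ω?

Ω = 4.30

Ksp = 10^(−6.26) = 5.495×10^-7
Ω = [Ca²⁺][CO3²⁻]/Ksp = (8.69×10^-3)(0.272×10^-3) / 5.495×10^-7 = 4.30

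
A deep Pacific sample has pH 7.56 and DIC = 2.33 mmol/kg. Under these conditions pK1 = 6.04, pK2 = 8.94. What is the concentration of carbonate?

α₂ = 1 / (1 + [H⁺]/K2 + [H⁺]²/(K1K2)) = 1 / (1 + 10^+1.38 + 10^-0.14)
   = 1 / (1 + 23.988 + 0.72444) = 1/25.713 = 0.03889
[CO3²⁻] = α₂ × DIC = 0.03889 × 2.33 = 0.0906 mmol/kg

[CO3²⁻] = 0.0906 mmol/kg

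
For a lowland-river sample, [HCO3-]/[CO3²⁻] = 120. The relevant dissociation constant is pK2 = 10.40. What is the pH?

From K2 = [H⁺][CO3²⁻]/[HCO3-]:  pH = pK2 − log₁₀([HCO3-]/[CO3²⁻])
log₁₀(120) = +2.079
pH = 10.40 − (+2.079) = 8.32

pH = 8.32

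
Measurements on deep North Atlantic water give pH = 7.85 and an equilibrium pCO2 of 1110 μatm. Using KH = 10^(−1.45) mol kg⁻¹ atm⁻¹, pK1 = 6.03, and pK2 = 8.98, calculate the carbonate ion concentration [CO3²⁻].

[CO2*] = KH · pCO2 = 10^(−1.45) × 1110×10^-6 = 3.938×10^-5 mol/kg
α₀ = 1/(1 + K1/[H⁺] + K1K2/[H⁺]²) = 1/(1 + 10^+1.82 + 10^+0.69) = 0.01390
DIC = [CO2*]/α₀ = 3.938×10^-5 / 0.01390 = 2.834 mmol/kg
[CO3²⁻] = α₂·DIC; α₂ = 0.06806, so [CO3²⁻] = 0.06806 × 2.834 = 0.193 mmol/kg

[CO3²⁻] = 0.193 mmol/kg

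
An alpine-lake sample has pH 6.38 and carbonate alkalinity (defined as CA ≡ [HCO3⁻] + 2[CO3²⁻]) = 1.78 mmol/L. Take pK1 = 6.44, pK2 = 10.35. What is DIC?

CA = [HCO3⁻] + 2[CO3²⁻] = (α₁ + 2α₂)·DIC
At pH 6.38: [H⁺]/K1 = 10^0.06 = 1.1482, K2/[H⁺] = 10^-3.97 = 0.00010715
α₁ = 1/(1 + 1.1482 + 0.00010715) = 1/2.1483 = 0.4655; α₂ = α₁·K2/[H⁺] = 4.988×10^-5
α₁ + 2α₂ = 0.4656
DIC = CA / (α₁ + 2α₂) = 1.78 / 0.4656 = 3.82 mmol/L

DIC = 3.82 mmol/L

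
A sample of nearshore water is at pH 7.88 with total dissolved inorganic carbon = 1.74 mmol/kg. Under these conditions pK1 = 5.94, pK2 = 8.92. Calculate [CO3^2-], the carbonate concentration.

[CO3²⁻] = 0.144 mmol/kg

α₂ = 1 / (1 + [H⁺]/K2 + [H⁺]²/(K1K2)) = 1 / (1 + 10^+1.04 + 10^-0.90)
   = 1 / (1 + 10.965 + 0.12589) = 1/12.091 = 0.08271
[CO3²⁻] = α₂ × DIC = 0.08271 × 1.74 = 0.144 mmol/kg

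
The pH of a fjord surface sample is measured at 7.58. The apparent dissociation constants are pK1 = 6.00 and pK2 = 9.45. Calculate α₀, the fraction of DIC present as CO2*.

α₀ = 0.0253

α₀ = 1 / (1 + K1/[H⁺] + K1K2/[H⁺]²) = 1 / (1 + 10^+1.58 + 10^-0.29)
   = 1 / (1 + 38.019 + 0.51286) = 1/39.532 = 0.02530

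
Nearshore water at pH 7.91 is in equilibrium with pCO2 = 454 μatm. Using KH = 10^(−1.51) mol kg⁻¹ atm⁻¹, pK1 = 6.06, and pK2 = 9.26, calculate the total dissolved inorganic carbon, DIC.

DIC = 1.05 mmol/kg

[CO2*] = KH · pCO2 = 10^(−1.51) × 454×10^-6 = 1.403×10^-5 mol/kg
α₀ = 1/(1 + K1/[H⁺] + K1K2/[H⁺]²) = 1/(1 + 10^+1.85 + 10^+0.50) = 0.01334
DIC = [CO2*]/α₀ = 1.403×10^-5 / 0.01334 = 1.05 mmol/kg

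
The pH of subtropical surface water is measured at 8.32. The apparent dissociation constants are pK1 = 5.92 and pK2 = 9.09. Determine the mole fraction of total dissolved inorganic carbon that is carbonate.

α₂ = 1 / (1 + [H⁺]/K2 + [H⁺]²/(K1K2)) = 1 / (1 + 10^+0.77 + 10^-1.63)
   = 1 / (1 + 5.8884 + 0.023442) = 1/6.9119 = 0.1447

α₂ = 0.145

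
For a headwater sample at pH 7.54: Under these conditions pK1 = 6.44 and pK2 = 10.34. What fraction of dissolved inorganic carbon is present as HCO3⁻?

α₁ = 1 / (1 + [H⁺]/K1 + K2/[H⁺]) = 1 / (1 + 10^-1.10 + 10^-2.80)
   = 1 / (1 + 0.079433 + 0.0015849) = 1/1.0810 = 0.9251

α₁ = 0.925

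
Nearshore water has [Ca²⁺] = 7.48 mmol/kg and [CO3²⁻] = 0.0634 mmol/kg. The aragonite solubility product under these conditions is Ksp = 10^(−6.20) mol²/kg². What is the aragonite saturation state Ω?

Ω = 0.752

Ksp = 10^(−6.20) = 6.310×10^-7
Ω = [Ca²⁺][CO3²⁻]/Ksp = (7.48×10^-3)(0.0634×10^-3) / 6.310×10^-7 = 0.752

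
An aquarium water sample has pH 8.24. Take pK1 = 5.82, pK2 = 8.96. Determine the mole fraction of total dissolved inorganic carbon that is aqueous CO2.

α₀ = 0.00318

α₀ = 1 / (1 + K1/[H⁺] + K1K2/[H⁺]²) = 1 / (1 + 10^+2.42 + 10^+1.70)
   = 1 / (1 + 263.03 + 50.119) = 1/314.15 = 0.003183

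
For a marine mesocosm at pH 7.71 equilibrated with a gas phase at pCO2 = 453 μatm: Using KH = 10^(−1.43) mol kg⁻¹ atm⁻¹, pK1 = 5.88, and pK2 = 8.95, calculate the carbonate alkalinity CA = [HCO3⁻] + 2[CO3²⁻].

CA = 1.27 mmol/kg

[CO2*] = KH · pCO2 = 10^(−1.43) × 453×10^-6 = 1.683×10^-5 mol/kg
α₀ = 1/(1 + K1/[H⁺] + K1K2/[H⁺]²) = 1/(1 + 10^+1.83 + 10^+0.59) = 0.01379
DIC = [CO2*]/α₀ = 1.683×10^-5 / 0.01379 = 1.220 mmol/kg
CA = (α₁ + 2α₂)·DIC = (0.9325 + 2×0.05366) × 1.220 = 1.27 mmol/kg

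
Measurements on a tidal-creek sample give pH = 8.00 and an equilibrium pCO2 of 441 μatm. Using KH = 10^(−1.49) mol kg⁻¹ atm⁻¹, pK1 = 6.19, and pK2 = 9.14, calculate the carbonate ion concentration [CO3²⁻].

[CO3²⁻] = 0.0667 mmol/kg

[CO2*] = KH · pCO2 = 10^(−1.49) × 441×10^-6 = 1.427×10^-5 mol/kg
α₀ = 1/(1 + K1/[H⁺] + K1K2/[H⁺]²) = 1/(1 + 10^+1.81 + 10^+0.67) = 0.01424
DIC = [CO2*]/α₀ = 1.427×10^-5 / 0.01424 = 1.002 mmol/kg
[CO3²⁻] = α₂·DIC; α₂ = 0.06659, so [CO3²⁻] = 0.06659 × 1.002 = 0.0667 mmol/kg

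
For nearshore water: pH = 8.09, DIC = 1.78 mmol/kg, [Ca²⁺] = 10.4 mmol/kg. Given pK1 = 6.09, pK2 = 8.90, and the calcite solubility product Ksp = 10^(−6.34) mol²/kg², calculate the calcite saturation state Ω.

α₂ = 1 / (1 + [H⁺]/K2 + [H⁺]²/(K1K2)) = 1 / (1 + 10^+0.81 + 10^-1.19)
   = 1 / (1 + 6.4565 + 0.064565) = 1/7.5211 = 0.1330
[CO3²⁻] = α₂ × DIC = 0.1330 × 1.78 = 0.2367 mmol/kg
Ksp = 10^(−6.34) = 4.571×10^-7
Ω = [Ca²⁺][CO3²⁻]/Ksp = (10.4×10^-3)(2.367×10^-4) / 4.571×10^-7 = 5.38

Ω = 5.38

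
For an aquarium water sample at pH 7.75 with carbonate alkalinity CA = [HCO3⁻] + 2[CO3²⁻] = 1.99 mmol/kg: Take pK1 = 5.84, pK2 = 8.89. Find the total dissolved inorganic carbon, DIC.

DIC = 1.89 mmol/kg

CA = [HCO3⁻] + 2[CO3²⁻] = (α₁ + 2α₂)·DIC
At pH 7.75: [H⁺]/K1 = 10^-1.91 = 0.012303, K2/[H⁺] = 10^-1.14 = 0.072444
α₁ = 1/(1 + 0.012303 + 0.072444) = 1/1.0847 = 0.9219; α₂ = α₁·K2/[H⁺] = 0.06678
α₁ + 2α₂ = 1.0554
DIC = CA / (α₁ + 2α₂) = 1.99 / 1.0554 = 1.89 mmol/kg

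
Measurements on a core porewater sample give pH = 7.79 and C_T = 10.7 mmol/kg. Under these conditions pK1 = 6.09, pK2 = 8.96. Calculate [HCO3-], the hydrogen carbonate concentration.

[HCO3⁻] = 9.84 mmol/kg

α₁ = 1 / (1 + [H⁺]/K1 + K2/[H⁺]) = 1 / (1 + 10^-1.70 + 10^-1.17)
   = 1 / (1 + 0.019953 + 0.067608) = 1/1.0876 = 0.9195
[HCO3⁻] = α₁ × DIC = 0.9195 × 10.7 = 9.84 mmol/kg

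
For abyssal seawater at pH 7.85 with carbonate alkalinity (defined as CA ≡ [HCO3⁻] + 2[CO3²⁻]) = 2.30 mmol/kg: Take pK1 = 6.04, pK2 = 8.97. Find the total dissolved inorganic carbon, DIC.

CA = [HCO3⁻] + 2[CO3²⁻] = (α₁ + 2α₂)·DIC
At pH 7.85: [H⁺]/K1 = 10^-1.81 = 0.015488, K2/[H⁺] = 10^-1.12 = 0.075858
α₁ = 1/(1 + 0.015488 + 0.075858) = 1/1.0913 = 0.9163; α₂ = α₁·K2/[H⁺] = 0.06951
α₁ + 2α₂ = 1.0553
DIC = CA / (α₁ + 2α₂) = 2.30 / 1.0553 = 2.18 mmol/kg

DIC = 2.18 mmol/kg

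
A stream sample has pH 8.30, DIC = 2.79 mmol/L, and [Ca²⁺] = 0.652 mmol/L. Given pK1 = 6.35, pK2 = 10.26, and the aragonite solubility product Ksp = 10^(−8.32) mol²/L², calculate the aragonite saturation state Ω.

Ω = 4.08

α₂ = 1 / (1 + [H⁺]/K2 + [H⁺]²/(K1K2)) = 1 / (1 + 10^+1.96 + 10^+0.01)
   = 1 / (1 + 91.201 + 1.0233) = 1/93.224 = 0.01073
[CO3²⁻] = α₂ × DIC = 0.01073 × 2.79 = 0.02993 mmol/L
Ksp = 10^(−8.32) = 4.786×10^-9
Ω = [Ca²⁺][CO3²⁻]/Ksp = (0.652×10^-3)(2.993×10^-5) / 4.786×10^-9 = 4.08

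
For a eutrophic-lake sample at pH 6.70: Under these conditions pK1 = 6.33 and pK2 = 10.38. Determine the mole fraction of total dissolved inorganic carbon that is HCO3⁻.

α₁ = 0.701

α₁ = 1 / (1 + [H⁺]/K1 + K2/[H⁺]) = 1 / (1 + 10^-0.37 + 10^-3.68)
   = 1 / (1 + 0.42658 + 0.00020893) = 1/1.4268 = 0.7009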